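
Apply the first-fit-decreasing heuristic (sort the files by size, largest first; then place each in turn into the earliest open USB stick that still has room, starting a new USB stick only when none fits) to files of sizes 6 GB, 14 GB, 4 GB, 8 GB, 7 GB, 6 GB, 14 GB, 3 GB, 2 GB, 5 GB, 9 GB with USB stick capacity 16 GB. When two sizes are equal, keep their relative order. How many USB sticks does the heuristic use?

Sorted descending: 14, 14, 9, 8, 7, 6, 6, 5, 4, 3, 2.
  14 → USB stick 1 (new)  [load 14/16]
  14 → USB stick 2 (new)  [load 14/16]
  9 → USB stick 3 (new)  [load 9/16]
  8 → USB stick 4 (new)  [load 8/16]
  7 → USB stick 3  [load 16/16]
  6 → USB stick 4  [load 14/16]
  6 → USB stick 5 (new)  [load 6/16]
  5 → USB stick 5  [load 11/16]
  4 → USB stick 5  [load 15/16]
  3 → USB stick 6 (new)  [load 3/16]
  2 → USB stick 1  [load 16/16]
6 USB sticks opened.

6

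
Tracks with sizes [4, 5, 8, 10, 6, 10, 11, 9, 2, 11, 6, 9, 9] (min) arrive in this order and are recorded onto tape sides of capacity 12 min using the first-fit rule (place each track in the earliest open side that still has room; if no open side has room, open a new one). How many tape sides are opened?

  4 → side 1 (new)  [load 4/12]
  5 → side 1  [load 9/12]
  8 → side 2 (new)  [load 8/12]
  10 → side 3 (new)  [load 10/12]
  6 → side 4 (new)  [load 6/12]
  10 → side 5 (new)  [load 10/12]
  11 → side 6 (new)  [load 11/12]
  9 → side 7 (new)  [load 9/12]
  2 → side 1  [load 11/12]
  11 → side 8 (new)  [load 11/12]
  6 → side 4  [load 12/12]
  9 → side 9 (new)  [load 9/12]
  9 → side 10 (new)  [load 9/12]
10 tape sides opened.

10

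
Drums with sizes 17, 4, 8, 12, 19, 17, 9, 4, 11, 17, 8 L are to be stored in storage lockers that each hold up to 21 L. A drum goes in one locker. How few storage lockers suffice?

7

Total = 19 + 17 + 17 + 17 + 12 + 11 + 9 + 8 + 8 + 4 + 4 = 126 L.
Lower bound: ⌈126/21⌉ = 6 storage lockers.
A packing using 7 storage lockers:
  locker 1: 19 = 19
  locker 2: 17 + 4 = 21
  locker 3: 17 + 4 = 21
  locker 4: 17 = 17
  locker 5: 12 + 9 = 21
  locker 6: 11 + 8 = 19
  locker 7: 8 = 8
No arrangement into 6 storage lockers stays within capacity, so 7 is optimal.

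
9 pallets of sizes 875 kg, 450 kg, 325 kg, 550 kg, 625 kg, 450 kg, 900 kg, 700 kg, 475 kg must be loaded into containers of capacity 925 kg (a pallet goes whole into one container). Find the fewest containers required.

Total = 900 + 875 + 700 + 625 + 550 + 475 + 450 + 450 + 325 = 5350 kg.
Lower bound: ⌈5350/925⌉ = 6 containers.
A packing using 7 containers:
  container 1: 900 = 900
  container 2: 875 = 875
  container 3: 700 = 700
  container 4: 625 = 625
  container 5: 550 + 325 = 875
  container 6: 475 + 450 = 925
  container 7: 450 = 450
No arrangement into 6 containers stays within capacity, so 7 is optimal.

7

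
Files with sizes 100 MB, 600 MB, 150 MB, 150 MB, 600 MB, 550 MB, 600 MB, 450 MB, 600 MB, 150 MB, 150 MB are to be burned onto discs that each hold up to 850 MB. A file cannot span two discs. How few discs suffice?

Total = 600 + 600 + 600 + 600 + 550 + 450 + 150 + 150 + 150 + 150 + 100 = 4100 MB.
Lower bound: ⌈4100/850⌉ = 5 discs.
Also, 6 files each exceed 425 MB, and no two of those can share a disc, so at least 6 discs are needed.
A packing using 6 discs:
  disc 1: 600 + 150 + 100 = 850
  disc 2: 600 + 150 = 750
  disc 3: 600 + 150 = 750
  disc 4: 600 + 150 = 750
  disc 5: 550 = 550
  disc 6: 450 = 450
This matches the lower bound, so 6 is optimal.

6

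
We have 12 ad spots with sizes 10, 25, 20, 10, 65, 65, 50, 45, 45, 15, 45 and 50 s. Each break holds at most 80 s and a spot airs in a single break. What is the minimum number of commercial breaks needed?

7

Total = 65 + 65 + 50 + 50 + 45 + 45 + 45 + 25 + 20 + 15 + 10 + 10 = 445 s.
Lower bound: ⌈445/80⌉ = 6 commercial breaks.
Also, 7 ad spots each exceed 40 s, and no two of those can share a break, so at least 7 commercial breaks are needed.
A packing using 7 commercial breaks:
  break 1: 65 + 15 = 80
  break 2: 65 + 10 = 75
  break 3: 50 + 25 = 75
  break 4: 50 + 20 + 10 = 80
  break 5: 45 = 45
  break 6: 45 = 45
  break 7: 45 = 45
This matches the lower bound, so 7 is optimal.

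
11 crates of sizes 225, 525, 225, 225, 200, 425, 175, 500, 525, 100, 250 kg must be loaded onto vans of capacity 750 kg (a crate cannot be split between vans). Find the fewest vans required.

Total = 525 + 525 + 500 + 425 + 250 + 225 + 225 + 225 + 200 + 175 + 100 = 3375 kg.
Lower bound: ⌈3375/750⌉ = 5 vans.
A packing using 5 vans:
  van 1: 525 + 225 = 750
  van 2: 525 + 225 = 750
  van 3: 500 + 250 = 750
  van 4: 425 + 225 + 100 = 750
  van 5: 200 + 175 = 375
This matches the lower bound, so 5 is optimal.

5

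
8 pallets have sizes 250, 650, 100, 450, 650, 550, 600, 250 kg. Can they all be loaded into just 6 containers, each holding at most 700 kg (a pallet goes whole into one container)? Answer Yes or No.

Yes

A valid assignment using 6 containers:
  container 1: 650 = 650
  container 2: 650 = 650
  container 3: 600 + 100 = 700
  container 4: 550 = 550
  container 5: 450 + 250 = 700
  container 6: 250 = 250
Every load is within 700 kg, so 6 containers suffice.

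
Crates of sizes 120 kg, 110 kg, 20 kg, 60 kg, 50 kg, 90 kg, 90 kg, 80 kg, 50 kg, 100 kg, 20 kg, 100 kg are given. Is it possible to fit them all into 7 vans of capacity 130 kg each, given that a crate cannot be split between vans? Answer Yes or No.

Total = 890 kg; ⌈890/130⌉ = 7.
The bound of 7 does not rule out 7, but exhaustive search shows no assignment into 7 vans of capacity 130 kg exists — the minimum is 8.

No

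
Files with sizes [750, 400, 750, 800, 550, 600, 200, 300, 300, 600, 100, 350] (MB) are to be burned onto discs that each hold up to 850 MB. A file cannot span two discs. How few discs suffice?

8

Total = 800 + 750 + 750 + 600 + 600 + 550 + 400 + 350 + 300 + 300 + 200 + 100 = 5700 MB.
Lower bound: ⌈5700/850⌉ = 7 discs.
A packing using 8 discs:
  disc 1: 800 = 800
  disc 2: 750 + 100 = 850
  disc 3: 750 = 750
  disc 4: 600 + 200 = 800
  disc 5: 600 = 600
  disc 6: 550 + 300 = 850
  disc 7: 400 + 350 = 750
  disc 8: 300 = 300
No arrangement into 7 discs stays within capacity, so 8 is optimal.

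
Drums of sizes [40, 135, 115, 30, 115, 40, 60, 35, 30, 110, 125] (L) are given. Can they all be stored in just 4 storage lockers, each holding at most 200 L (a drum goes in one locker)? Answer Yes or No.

No

Total = 835 L; ⌈835/200⌉ = 5.
At least 5 storage lockers are required, but only 4 are allowed.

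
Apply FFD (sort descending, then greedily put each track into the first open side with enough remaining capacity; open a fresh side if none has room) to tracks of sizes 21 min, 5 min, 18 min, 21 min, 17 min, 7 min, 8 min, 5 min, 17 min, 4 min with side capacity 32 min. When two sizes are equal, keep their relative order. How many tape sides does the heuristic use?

Sorted descending: 21, 21, 18, 17, 17, 8, 7, 5, 5, 4.
  21 → side 1 (new)  [load 21/32]
  21 → side 2 (new)  [load 21/32]
  18 → side 3 (new)  [load 18/32]
  17 → side 4 (new)  [load 17/32]
  17 → side 5 (new)  [load 17/32]
  8 → side 1  [load 29/32]
  7 → side 2  [load 28/32]
  5 → side 3  [load 23/32]
  5 → side 3  [load 28/32]
  4 → side 2  [load 32/32]
5 tape sides opened.

5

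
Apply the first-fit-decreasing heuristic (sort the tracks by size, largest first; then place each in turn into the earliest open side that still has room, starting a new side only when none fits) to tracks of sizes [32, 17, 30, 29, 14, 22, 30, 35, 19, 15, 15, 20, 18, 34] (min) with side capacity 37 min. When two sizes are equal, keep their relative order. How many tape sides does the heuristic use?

10

Sorted descending: 35, 34, 32, 30, 30, 29, 22, 20, 19, 18, 17, 15, 15, 14.
  35 → side 1 (new)  [load 35/37]
  34 → side 2 (new)  [load 34/37]
  32 → side 3 (new)  [load 32/37]
  30 → side 4 (new)  [load 30/37]
  30 → side 5 (new)  [load 30/37]
  29 → side 6 (new)  [load 29/37]
  22 → side 7 (new)  [load 22/37]
  20 → side 8 (new)  [load 20/37]
  19 → side 9 (new)  [load 19/37]
  18 → side 9  [load 37/37]
  17 → side 8  [load 37/37]
  15 → side 7  [load 37/37]
  15 → side 10 (new)  [load 15/37]
  14 → side 10  [load 29/37]
10 tape sides opened.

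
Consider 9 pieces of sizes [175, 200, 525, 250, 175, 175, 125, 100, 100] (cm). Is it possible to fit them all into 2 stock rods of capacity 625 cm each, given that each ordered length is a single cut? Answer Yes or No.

Total = 1825 cm; ⌈1825/625⌉ = 3.
At least 3 stock rods are required, but only 2 are allowed.

No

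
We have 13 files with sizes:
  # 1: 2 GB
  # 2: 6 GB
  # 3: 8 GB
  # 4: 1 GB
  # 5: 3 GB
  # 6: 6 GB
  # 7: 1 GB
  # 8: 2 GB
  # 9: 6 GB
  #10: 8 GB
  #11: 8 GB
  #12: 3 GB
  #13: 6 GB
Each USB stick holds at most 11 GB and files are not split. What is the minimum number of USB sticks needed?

7

Total = 8 + 8 + 8 + 6 + 6 + 6 + 6 + 3 + 3 + 2 + 2 + 1 + 1 = 60 GB.
Lower bound: ⌈60/11⌉ = 6 USB sticks.
Also, 7 files each exceed 11/2 GB, and no two of those can share a USB stick, so at least 7 USB sticks are needed.
A packing using 7 USB sticks:
  USB stick 1: 8 + 3 = 11
  USB stick 2: 8 + 3 = 11
  USB stick 3: 8 + 2 + 1 = 11
  USB stick 4: 6 + 2 + 1 = 9
  USB stick 5: 6 = 6
  USB stick 6: 6 = 6
  USB stick 7: 6 = 6
This matches the lower bound, so 7 is optimal.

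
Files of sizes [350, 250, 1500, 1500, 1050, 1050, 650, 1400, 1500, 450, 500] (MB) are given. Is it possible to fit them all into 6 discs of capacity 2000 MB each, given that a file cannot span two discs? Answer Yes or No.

A valid assignment using 6 discs:
  disc 1: 1500 + 500 = 2000
  disc 2: 1500 + 450 = 1950
  disc 3: 1500 + 350 = 1850
  disc 4: 1400 + 250 = 1650
  disc 5: 1050 + 650 = 1700
  disc 6: 1050 = 1050
Every load is within 2000 MB, so 6 discs suffice.

Yes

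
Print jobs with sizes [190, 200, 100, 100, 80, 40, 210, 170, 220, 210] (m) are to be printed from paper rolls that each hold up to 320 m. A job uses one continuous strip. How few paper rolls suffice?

Total = 220 + 210 + 210 + 200 + 190 + 170 + 100 + 100 + 80 + 40 = 1520 m.
Lower bound: ⌈1520/320⌉ = 5 paper rolls.
Also, 6 print jobs each exceed 160 m, and no two of those can share a roll, so at least 6 paper rolls are needed.
A packing using 6 paper rolls:
  roll 1: 220 + 100 = 320
  roll 2: 210 + 100 = 310
  roll 3: 210 + 80 = 290
  roll 4: 200 + 40 = 240
  roll 5: 190 = 190
  roll 6: 170 = 170
This matches the lower bound, so 6 is optimal.

6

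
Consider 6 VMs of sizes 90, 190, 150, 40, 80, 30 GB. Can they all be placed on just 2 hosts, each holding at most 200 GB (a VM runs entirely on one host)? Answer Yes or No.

Total = 580 GB; ⌈580/200⌉ = 3.
At least 3 hosts are required, but only 2 are allowed.

No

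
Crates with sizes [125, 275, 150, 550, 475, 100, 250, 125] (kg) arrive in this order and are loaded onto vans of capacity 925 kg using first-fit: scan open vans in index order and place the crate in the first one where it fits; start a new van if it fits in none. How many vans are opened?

3

  125 → van 1 (new)  [load 125/925]
  275 → van 1  [load 400/925]
  150 → van 1  [load 550/925]
  550 → van 2 (new)  [load 550/925]
  475 → van 3 (new)  [load 475/925]
  100 → van 1  [load 650/925]
  250 → van 1  [load 900/925]
  125 → van 2  [load 675/925]
3 vans opened.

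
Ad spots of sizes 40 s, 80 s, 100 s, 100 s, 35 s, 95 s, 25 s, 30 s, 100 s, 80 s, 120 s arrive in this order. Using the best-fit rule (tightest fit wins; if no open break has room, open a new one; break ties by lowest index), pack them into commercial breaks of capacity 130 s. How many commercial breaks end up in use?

7

  40 → break 1 (new)  [load 40/130]
  80 → break 1  [load 120/130]
  100 → break 2 (new)  [load 100/130]
  100 → break 3 (new)  [load 100/130]
  35 → break 4 (new)  [load 35/130]
  95 → break 4  [load 130/130]
  25 → break 2  [load 125/130]
  30 → break 3  [load 130/130]
  100 → break 5 (new)  [load 100/130]
  80 → break 6 (new)  [load 80/130]
  120 → break 7 (new)  [load 120/130]
7 commercial breaks opened.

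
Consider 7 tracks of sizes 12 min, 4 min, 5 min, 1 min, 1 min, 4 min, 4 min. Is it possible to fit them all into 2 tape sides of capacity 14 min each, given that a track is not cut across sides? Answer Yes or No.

No

Total = 31 min; ⌈31/14⌉ = 3.
At least 3 tape sides are required, but only 2 are allowed.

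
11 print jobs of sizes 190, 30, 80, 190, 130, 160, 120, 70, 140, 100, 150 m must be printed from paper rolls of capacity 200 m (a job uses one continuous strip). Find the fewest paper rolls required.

Total = 190 + 190 + 160 + 150 + 140 + 130 + 120 + 100 + 80 + 70 + 30 = 1360 m.
Lower bound: ⌈1360/200⌉ = 7 paper rolls.
A packing using 8 paper rolls:
  roll 1: 190 = 190
  roll 2: 190 = 190
  roll 3: 160 + 30 = 190
  roll 4: 150 = 150
  roll 5: 140 = 140
  roll 6: 130 + 70 = 200
  roll 7: 120 + 80 = 200
  roll 8: 100 = 100
No arrangement into 7 paper rolls stays within capacity, so 8 is optimal.

8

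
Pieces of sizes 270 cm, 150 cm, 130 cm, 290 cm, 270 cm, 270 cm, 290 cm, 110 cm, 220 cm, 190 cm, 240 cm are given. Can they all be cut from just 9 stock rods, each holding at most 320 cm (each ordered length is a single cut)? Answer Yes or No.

Yes

A valid assignment using 9 stock rods:
  stock rod 1: 290 = 290
  stock rod 2: 290 = 290
  stock rod 3: 270 = 270
  stock rod 4: 270 = 270
  stock rod 5: 270 = 270
  stock rod 6: 240 = 240
  stock rod 7: 220 = 220
  stock rod 8: 190 + 130 = 320
  stock rod 9: 150 + 110 = 260
Every load is within 320 cm, so 9 stock rods suffice.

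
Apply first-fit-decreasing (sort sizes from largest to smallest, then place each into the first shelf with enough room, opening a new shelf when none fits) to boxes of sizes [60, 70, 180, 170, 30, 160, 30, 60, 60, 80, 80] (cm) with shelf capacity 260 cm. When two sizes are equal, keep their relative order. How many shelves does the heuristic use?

Sorted descending: 180, 170, 160, 80, 80, 70, 60, 60, 60, 30, 30.
  180 → shelf 1 (new)  [load 180/260]
  170 → shelf 2 (new)  [load 170/260]
  160 → shelf 3 (new)  [load 160/260]
  80 → shelf 1  [load 260/260]
  80 → shelf 2  [load 250/260]
  70 → shelf 3  [load 230/260]
  60 → shelf 4 (new)  [load 60/260]
  60 → shelf 4  [load 120/260]
  60 → shelf 4  [load 180/260]
  30 → shelf 3  [load 260/260]
  30 → shelf 4  [load 210/260]
4 shelves opened.

4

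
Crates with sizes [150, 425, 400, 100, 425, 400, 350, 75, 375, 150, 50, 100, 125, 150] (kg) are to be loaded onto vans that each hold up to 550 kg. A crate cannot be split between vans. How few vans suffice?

6

Total = 425 + 425 + 400 + 400 + 375 + 350 + 150 + 150 + 150 + 125 + 100 + 100 + 75 + 50 = 3275 kg.
Lower bound: ⌈3275/550⌉ = 6 vans.
A packing using 6 vans:
  van 1: 425 + 125 = 550
  van 2: 425 + 75 + 50 = 550
  van 3: 400 + 150 = 550
  van 4: 400 + 150 = 550
  van 5: 375 + 150 = 525
  van 6: 350 + 100 + 100 = 550
This matches the lower bound, so 6 is optimal.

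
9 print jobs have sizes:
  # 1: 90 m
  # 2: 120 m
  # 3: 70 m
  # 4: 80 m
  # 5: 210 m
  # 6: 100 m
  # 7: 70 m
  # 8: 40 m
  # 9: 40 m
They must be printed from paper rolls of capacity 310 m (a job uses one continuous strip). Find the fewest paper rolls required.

Total = 210 + 120 + 100 + 90 + 80 + 70 + 70 + 40 + 40 = 820 m.
Lower bound: ⌈820/310⌉ = 3 paper rolls.
A packing using 3 paper rolls:
  roll 1: 210 + 100 = 310
  roll 2: 120 + 90 + 80 = 290
  roll 3: 70 + 70 + 40 + 40 = 220
This matches the lower bound, so 3 is optimal.

3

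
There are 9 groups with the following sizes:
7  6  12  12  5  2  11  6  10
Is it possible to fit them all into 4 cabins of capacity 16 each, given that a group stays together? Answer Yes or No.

No

Total = 71; ⌈71/16⌉ = 5.
At least 5 cabins are required, but only 4 are allowed.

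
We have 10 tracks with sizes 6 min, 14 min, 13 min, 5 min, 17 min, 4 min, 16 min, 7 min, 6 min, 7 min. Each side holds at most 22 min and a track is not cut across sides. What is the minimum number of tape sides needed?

Total = 17 + 16 + 14 + 13 + 7 + 7 + 6 + 6 + 5 + 4 = 95 min.
Lower bound: ⌈95/22⌉ = 5 tape sides.
A packing using 5 tape sides:
  side 1: 17 + 5 = 22
  side 2: 16 + 6 = 22
  side 3: 14 + 7 = 21
  side 4: 13 + 7 = 20
  side 5: 6 + 4 = 10
This matches the lower bound, so 5 is optimal.

5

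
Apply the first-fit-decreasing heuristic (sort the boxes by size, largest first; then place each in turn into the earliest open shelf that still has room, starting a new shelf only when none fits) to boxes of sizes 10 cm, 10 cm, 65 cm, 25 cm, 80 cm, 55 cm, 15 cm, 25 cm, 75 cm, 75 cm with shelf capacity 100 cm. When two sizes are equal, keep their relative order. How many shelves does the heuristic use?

Sorted descending: 80, 75, 75, 65, 55, 25, 25, 15, 10, 10.
  80 → shelf 1 (new)  [load 80/100]
  75 → shelf 2 (new)  [load 75/100]
  75 → shelf 3 (new)  [load 75/100]
  65 → shelf 4 (new)  [load 65/100]
  55 → shelf 5 (new)  [load 55/100]
  25 → shelf 2  [load 100/100]
  25 → shelf 3  [load 100/100]
  15 → shelf 1  [load 95/100]
  10 → shelf 4  [load 75/100]
  10 → shelf 4  [load 85/100]
5 shelves opened.

5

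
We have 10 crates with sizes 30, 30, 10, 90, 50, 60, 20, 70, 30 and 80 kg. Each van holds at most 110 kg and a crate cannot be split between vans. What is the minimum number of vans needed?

Total = 90 + 80 + 70 + 60 + 50 + 30 + 30 + 30 + 20 + 10 = 470 kg.
Lower bound: ⌈470/110⌉ = 5 vans.
A packing using 5 vans:
  van 1: 90 + 20 = 110
  van 2: 80 + 30 = 110
  van 3: 70 + 30 + 10 = 110
  van 4: 60 + 50 = 110
  van 5: 30 = 30
This matches the lower bound, so 5 is optimal.

5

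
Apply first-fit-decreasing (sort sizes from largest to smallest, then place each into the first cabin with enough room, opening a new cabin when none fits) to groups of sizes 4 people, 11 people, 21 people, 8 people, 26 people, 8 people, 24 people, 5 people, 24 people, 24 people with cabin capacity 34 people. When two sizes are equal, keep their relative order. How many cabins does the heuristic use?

Sorted descending: 26, 24, 24, 24, 21, 11, 8, 8, 5, 4.
  26 → cabin 1 (new)  [load 26/34]
  24 → cabin 2 (new)  [load 24/34]
  24 → cabin 3 (new)  [load 24/34]
  24 → cabin 4 (new)  [load 24/34]
  21 → cabin 5 (new)  [load 21/34]
  11 → cabin 5  [load 32/34]
  8 → cabin 1  [load 34/34]
  8 → cabin 2  [load 32/34]
  5 → cabin 3  [load 29/34]
  4 → cabin 3  [load 33/34]
5 cabins opened.

5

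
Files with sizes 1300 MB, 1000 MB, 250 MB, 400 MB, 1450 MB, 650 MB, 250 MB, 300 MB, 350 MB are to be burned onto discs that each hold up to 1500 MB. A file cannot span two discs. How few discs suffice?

5

Total = 1450 + 1300 + 1000 + 650 + 400 + 350 + 300 + 250 + 250 = 5950 MB.
Lower bound: ⌈5950/1500⌉ = 4 discs.
A packing using 5 discs:
  disc 1: 1450 = 1450
  disc 2: 1300 = 1300
  disc 3: 1000 + 400 = 1400
  disc 4: 650 + 350 + 300 = 1300
  disc 5: 250 + 250 = 500
No arrangement into 4 discs stays within capacity, so 5 is optimal.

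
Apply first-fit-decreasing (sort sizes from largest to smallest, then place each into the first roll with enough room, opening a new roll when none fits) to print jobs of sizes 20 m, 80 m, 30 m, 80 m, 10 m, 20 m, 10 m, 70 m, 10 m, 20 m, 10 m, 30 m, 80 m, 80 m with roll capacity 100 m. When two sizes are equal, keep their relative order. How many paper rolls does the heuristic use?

6

Sorted descending: 80, 80, 80, 80, 70, 30, 30, 20, 20, 20, 10, 10, 10, 10.
  80 → roll 1 (new)  [load 80/100]
  80 → roll 2 (new)  [load 80/100]
  80 → roll 3 (new)  [load 80/100]
  80 → roll 4 (new)  [load 80/100]
  70 → roll 5 (new)  [load 70/100]
  30 → roll 5  [load 100/100]
  30 → roll 6 (new)  [load 30/100]
  20 → roll 1  [load 100/100]
  20 → roll 2  [load 100/100]
  20 → roll 3  [load 100/100]
  10 → roll 4  [load 90/100]
  10 → roll 4  [load 100/100]
  10 → roll 6  [load 40/100]
  10 → roll 6  [load 50/100]
6 paper rolls opened.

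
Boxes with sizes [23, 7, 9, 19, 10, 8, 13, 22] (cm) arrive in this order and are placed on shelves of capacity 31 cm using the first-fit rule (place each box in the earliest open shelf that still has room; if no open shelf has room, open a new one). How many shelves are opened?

4

  23 → shelf 1 (new)  [load 23/31]
  7 → shelf 1  [load 30/31]
  9 → shelf 2 (new)  [load 9/31]
  19 → shelf 2  [load 28/31]
  10 → shelf 3 (new)  [load 10/31]
  8 → shelf 3  [load 18/31]
  13 → shelf 3  [load 31/31]
  22 → shelf 4 (new)  [load 22/31]
4 shelves opened.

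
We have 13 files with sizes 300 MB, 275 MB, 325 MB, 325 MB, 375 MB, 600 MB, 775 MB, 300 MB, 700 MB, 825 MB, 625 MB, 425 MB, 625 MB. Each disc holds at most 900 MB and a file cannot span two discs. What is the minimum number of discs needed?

9

Total = 825 + 775 + 700 + 625 + 625 + 600 + 425 + 375 + 325 + 325 + 300 + 300 + 275 = 6475 MB.
Lower bound: ⌈6475/900⌉ = 8 discs.
A packing using 9 discs:
  disc 1: 825 = 825
  disc 2: 775 = 775
  disc 3: 700 = 700
  disc 4: 625 + 275 = 900
  disc 5: 625 = 625
  disc 6: 600 + 300 = 900
  disc 7: 425 + 375 = 800
  disc 8: 325 + 325 = 650
  disc 9: 300 = 300
No arrangement into 8 discs stays within capacity, so 9 is optimal.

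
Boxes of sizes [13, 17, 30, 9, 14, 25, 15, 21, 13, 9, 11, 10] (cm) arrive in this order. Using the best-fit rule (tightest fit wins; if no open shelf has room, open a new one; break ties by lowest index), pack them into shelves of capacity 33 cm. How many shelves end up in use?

7

  13 → shelf 1 (new)  [load 13/33]
  17 → shelf 1  [load 30/33]
  30 → shelf 2 (new)  [load 30/33]
  9 → shelf 3 (new)  [load 9/33]
  14 → shelf 3  [load 23/33]
  25 → shelf 4 (new)  [load 25/33]
  15 → shelf 5 (new)  [load 15/33]
  21 → shelf 6 (new)  [load 21/33]
  13 → shelf 5  [load 28/33]
  9 → shelf 3  [load 32/33]
  11 → shelf 6  [load 32/33]
  10 → shelf 7 (new)  [load 10/33]
7 shelves opened.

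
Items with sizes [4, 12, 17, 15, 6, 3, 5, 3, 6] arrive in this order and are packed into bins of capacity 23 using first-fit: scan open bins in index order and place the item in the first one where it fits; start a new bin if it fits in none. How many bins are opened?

  4 → bin 1 (new)  [load 4/23]
  12 → bin 1  [load 16/23]
  17 → bin 2 (new)  [load 17/23]
  15 → bin 3 (new)  [load 15/23]
  6 → bin 1  [load 22/23]
  3 → bin 2  [load 20/23]
  5 → bin 3  [load 20/23]
  3 → bin 2  [load 23/23]
  6 → bin 4 (new)  [load 6/23]
4 bins opened.

4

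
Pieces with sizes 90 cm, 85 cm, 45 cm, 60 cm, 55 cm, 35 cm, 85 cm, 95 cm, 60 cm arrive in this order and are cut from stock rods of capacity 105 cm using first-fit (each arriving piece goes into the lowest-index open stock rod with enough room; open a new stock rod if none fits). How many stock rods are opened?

  90 → stock rod 1 (new)  [load 90/105]
  85 → stock rod 2 (new)  [load 85/105]
  45 → stock rod 3 (new)  [load 45/105]
  60 → stock rod 3  [load 105/105]
  55 → stock rod 4 (new)  [load 55/105]
  35 → stock rod 4  [load 90/105]
  85 → stock rod 5 (new)  [load 85/105]
  95 → stock rod 6 (new)  [load 95/105]
  60 → stock rod 7 (new)  [load 60/105]
7 stock rods opened.

7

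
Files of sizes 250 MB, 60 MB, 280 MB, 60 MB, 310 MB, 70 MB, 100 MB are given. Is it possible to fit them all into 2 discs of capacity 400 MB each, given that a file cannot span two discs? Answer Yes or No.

Total = 1130 MB; ⌈1130/400⌉ = 3.
At least 3 discs are required, but only 2 are allowed.

No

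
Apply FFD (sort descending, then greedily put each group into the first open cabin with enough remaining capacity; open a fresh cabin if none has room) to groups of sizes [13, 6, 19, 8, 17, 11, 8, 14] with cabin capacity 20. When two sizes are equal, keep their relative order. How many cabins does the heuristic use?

Sorted descending: 19, 17, 14, 13, 11, 8, 8, 6.
  19 → cabin 1 (new)  [load 19/20]
  17 → cabin 2 (new)  [load 17/20]
  14 → cabin 3 (new)  [load 14/20]
  13 → cabin 4 (new)  [load 13/20]
  11 → cabin 5 (new)  [load 11/20]
  8 → cabin 5  [load 19/20]
  8 → cabin 6 (new)  [load 8/20]
  6 → cabin 3  [load 20/20]
6 cabins opened.

6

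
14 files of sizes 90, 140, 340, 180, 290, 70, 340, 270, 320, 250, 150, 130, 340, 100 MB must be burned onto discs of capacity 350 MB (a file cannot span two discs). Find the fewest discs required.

Total = 340 + 340 + 340 + 320 + 290 + 270 + 250 + 180 + 150 + 140 + 130 + 100 + 90 + 70 = 3010 MB.
Lower bound: ⌈3010/350⌉ = 9 discs.
A packing using 10 discs:
  disc 1: 340 = 340
  disc 2: 340 = 340
  disc 3: 340 = 340
  disc 4: 320 = 320
  disc 5: 290 = 290
  disc 6: 270 + 70 = 340
  disc 7: 250 + 100 = 350
  disc 8: 180 + 150 = 330
  disc 9: 140 + 130 = 270
  disc 10: 90 = 90
No arrangement into 9 discs stays within capacity, so 10 is optimal.

10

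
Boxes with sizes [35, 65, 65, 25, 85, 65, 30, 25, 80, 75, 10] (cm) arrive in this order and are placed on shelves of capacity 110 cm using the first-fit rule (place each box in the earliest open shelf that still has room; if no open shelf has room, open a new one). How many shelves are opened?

  35 → shelf 1 (new)  [load 35/110]
  65 → shelf 1  [load 100/110]
  65 → shelf 2 (new)  [load 65/110]
  25 → shelf 2  [load 90/110]
  85 → shelf 3 (new)  [load 85/110]
  65 → shelf 4 (new)  [load 65/110]
  30 → shelf 4  [load 95/110]
  25 → shelf 3  [load 110/110]
  80 → shelf 5 (new)  [load 80/110]
  75 → shelf 6 (new)  [load 75/110]
  10 → shelf 1  [load 110/110]
6 shelves opened.

6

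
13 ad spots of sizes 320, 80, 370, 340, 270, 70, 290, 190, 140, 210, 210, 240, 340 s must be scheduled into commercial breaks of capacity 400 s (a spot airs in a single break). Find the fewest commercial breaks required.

Total = 370 + 340 + 340 + 320 + 290 + 270 + 240 + 210 + 210 + 190 + 140 + 80 + 70 = 3070 s.
Lower bound: ⌈3070/400⌉ = 8 commercial breaks.
Also, 9 ad spots each exceed 200 s, and no two of those can share a break, so at least 9 commercial breaks are needed.
A packing using 9 commercial breaks:
  break 1: 370 = 370
  break 2: 340 = 340
  break 3: 340 = 340
  break 4: 320 + 80 = 400
  break 5: 290 + 70 = 360
  break 6: 270 = 270
  break 7: 240 + 140 = 380
  break 8: 210 + 190 = 400
  break 9: 210 = 210
This matches the lower bound, so 9 is optimal.

9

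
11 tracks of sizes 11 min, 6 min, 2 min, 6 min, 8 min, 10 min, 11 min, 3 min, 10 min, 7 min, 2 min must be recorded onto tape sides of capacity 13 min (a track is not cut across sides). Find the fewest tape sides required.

Total = 11 + 11 + 10 + 10 + 8 + 7 + 6 + 6 + 3 + 2 + 2 = 76 min.
Lower bound: ⌈76/13⌉ = 6 tape sides.
A packing using 7 tape sides:
  side 1: 11 + 2 = 13
  side 2: 11 + 2 = 13
  side 3: 10 + 3 = 13
  side 4: 10 = 10
  side 5: 8 = 8
  side 6: 7 + 6 = 13
  side 7: 6 = 6
No arrangement into 6 tape sides stays within capacity, so 7 is optimal.

7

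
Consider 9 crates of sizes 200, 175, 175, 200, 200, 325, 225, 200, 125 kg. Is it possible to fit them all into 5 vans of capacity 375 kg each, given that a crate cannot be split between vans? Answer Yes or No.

Total = 1825 kg; ⌈1825/375⌉ = 5.
6 crates each exceed half the capacity and cannot share a van, forcing at least 6 vans.
At least 6 vans are required, but only 5 are allowed.

No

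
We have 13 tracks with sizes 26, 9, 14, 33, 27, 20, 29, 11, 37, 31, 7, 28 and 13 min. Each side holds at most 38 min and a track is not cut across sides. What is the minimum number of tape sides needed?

9

Total = 37 + 33 + 31 + 29 + 28 + 27 + 26 + 20 + 14 + 13 + 11 + 9 + 7 = 285 min.
Lower bound: ⌈285/38⌉ = 8 tape sides.
A packing using 9 tape sides:
  side 1: 37 = 37
  side 2: 33 = 33
  side 3: 31 + 7 = 38
  side 4: 29 + 9 = 38
  side 5: 28 = 28
  side 6: 27 + 11 = 38
  side 7: 26 = 26
  side 8: 20 + 14 = 34
  side 9: 13 = 13
No arrangement into 8 tape sides stays within capacity, so 9 is optimal.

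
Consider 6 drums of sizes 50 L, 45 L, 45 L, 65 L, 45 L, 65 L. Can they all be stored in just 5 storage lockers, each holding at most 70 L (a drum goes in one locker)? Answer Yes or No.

No

Total = 315 L; ⌈315/70⌉ = 5.
6 drums each exceed half the capacity and cannot share a locker, forcing at least 6 storage lockers.
At least 6 storage lockers are required, but only 5 are allowed.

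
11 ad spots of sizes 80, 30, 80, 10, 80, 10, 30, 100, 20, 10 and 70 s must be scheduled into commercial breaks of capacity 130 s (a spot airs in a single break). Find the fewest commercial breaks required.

Total = 100 + 80 + 80 + 80 + 70 + 30 + 30 + 20 + 10 + 10 + 10 = 520 s.
Lower bound: ⌈520/130⌉ = 4 commercial breaks.
Also, 5 ad spots each exceed 65 s, and no two of those can share a break, so at least 5 commercial breaks are needed.
A packing using 5 commercial breaks:
  break 1: 100 + 30 = 130
  break 2: 80 + 30 + 20 = 130
  break 3: 80 + 10 + 10 + 10 = 110
  break 4: 80 = 80
  break 5: 70 = 70
This matches the lower bound, so 5 is optimal.

5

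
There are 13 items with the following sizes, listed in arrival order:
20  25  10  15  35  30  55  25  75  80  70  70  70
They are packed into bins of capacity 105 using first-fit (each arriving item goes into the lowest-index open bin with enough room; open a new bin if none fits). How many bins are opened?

7

  20 → bin 1 (new)  [load 20/105]
  25 → bin 1  [load 45/105]
  10 → bin 1  [load 55/105]
  15 → bin 1  [load 70/105]
  35 → bin 1  [load 105/105]
  30 → bin 2 (new)  [load 30/105]
  55 → bin 2  [load 85/105]
  25 → bin 3 (new)  [load 25/105]
  75 → bin 3  [load 100/105]
  80 → bin 4 (new)  [load 80/105]
  70 → bin 5 (new)  [load 70/105]
  70 → bin 6 (new)  [load 70/105]
  70 → bin 7 (new)  [load 70/105]
7 bins opened.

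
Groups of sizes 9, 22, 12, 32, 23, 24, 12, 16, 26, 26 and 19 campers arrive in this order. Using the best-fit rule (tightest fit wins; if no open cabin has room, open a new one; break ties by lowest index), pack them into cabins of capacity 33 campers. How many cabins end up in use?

9

  9 → cabin 1 (new)  [load 9/33]
  22 → cabin 1  [load 31/33]
  12 → cabin 2 (new)  [load 12/33]
  32 → cabin 3 (new)  [load 32/33]
  23 → cabin 4 (new)  [load 23/33]
  24 → cabin 5 (new)  [load 24/33]
  12 → cabin 2  [load 24/33]
  16 → cabin 6 (new)  [load 16/33]
  26 → cabin 7 (new)  [load 26/33]
  26 → cabin 8 (new)  [load 26/33]
  19 → cabin 9 (new)  [load 19/33]
9 cabins opened.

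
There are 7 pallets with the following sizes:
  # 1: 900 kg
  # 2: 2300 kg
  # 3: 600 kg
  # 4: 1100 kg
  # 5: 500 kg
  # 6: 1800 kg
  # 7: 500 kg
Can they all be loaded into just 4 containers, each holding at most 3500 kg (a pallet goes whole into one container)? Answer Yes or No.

Yes

A valid assignment using 3 containers:
  container 1: 2300 + 1100 = 3400
  container 2: 1800 + 900 + 600 = 3300
  container 3: 500 + 500 = 1000
That uses only 3 ≤ 4, so 4 containers are enough.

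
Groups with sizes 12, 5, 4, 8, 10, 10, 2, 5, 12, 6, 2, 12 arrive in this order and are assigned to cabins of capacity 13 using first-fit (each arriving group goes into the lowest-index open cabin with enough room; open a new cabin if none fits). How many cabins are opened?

  12 → cabin 1 (new)  [load 12/13]
  5 → cabin 2 (new)  [load 5/13]
  4 → cabin 2  [load 9/13]
  8 → cabin 3 (new)  [load 8/13]
  10 → cabin 4 (new)  [load 10/13]
  10 → cabin 5 (new)  [load 10/13]
  2 → cabin 2  [load 11/13]
  5 → cabin 3  [load 13/13]
  12 → cabin 6 (new)  [load 12/13]
  6 → cabin 7 (new)  [load 6/13]
  2 → cabin 2  [load 13/13]
  12 → cabin 8 (new)  [load 12/13]
8 cabins opened.

8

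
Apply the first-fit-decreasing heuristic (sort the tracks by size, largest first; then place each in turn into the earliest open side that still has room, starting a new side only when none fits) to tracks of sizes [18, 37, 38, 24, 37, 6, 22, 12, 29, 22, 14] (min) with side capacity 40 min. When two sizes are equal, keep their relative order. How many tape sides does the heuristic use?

7

Sorted descending: 38, 37, 37, 29, 24, 22, 22, 18, 14, 12, 6.
  38 → side 1 (new)  [load 38/40]
  37 → side 2 (new)  [load 37/40]
  37 → side 3 (new)  [load 37/40]
  29 → side 4 (new)  [load 29/40]
  24 → side 5 (new)  [load 24/40]
  22 → side 6 (new)  [load 22/40]
  22 → side 7 (new)  [load 22/40]
  18 → side 6  [load 40/40]
  14 → side 5  [load 38/40]
  12 → side 7  [load 34/40]
  6 → side 4  [load 35/40]
7 tape sides opened.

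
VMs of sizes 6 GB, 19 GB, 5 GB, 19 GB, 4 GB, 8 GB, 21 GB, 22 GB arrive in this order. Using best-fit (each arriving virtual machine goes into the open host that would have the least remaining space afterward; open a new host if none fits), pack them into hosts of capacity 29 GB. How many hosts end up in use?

  6 → host 1 (new)  [load 6/29]
  19 → host 1  [load 25/29]
  5 → host 2 (new)  [load 5/29]
  19 → host 2  [load 24/29]
  4 → host 1  [load 29/29]
  8 → host 3 (new)  [load 8/29]
  21 → host 3  [load 29/29]
  22 → host 4 (new)  [load 22/29]
4 hosts opened.

4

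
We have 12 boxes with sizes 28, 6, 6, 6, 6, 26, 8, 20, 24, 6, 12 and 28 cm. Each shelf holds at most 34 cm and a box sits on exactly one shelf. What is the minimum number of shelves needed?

Total = 28 + 28 + 26 + 24 + 20 + 12 + 8 + 6 + 6 + 6 + 6 + 6 = 176 cm.
Lower bound: ⌈176/34⌉ = 6 shelves.
A packing using 6 shelves:
  shelf 1: 28 + 6 = 34
  shelf 2: 28 + 6 = 34
  shelf 3: 26 + 8 = 34
  shelf 4: 24 + 6 = 30
  shelf 5: 20 + 12 = 32
  shelf 6: 6 + 6 = 12
This matches the lower bound, so 6 is optimal.

6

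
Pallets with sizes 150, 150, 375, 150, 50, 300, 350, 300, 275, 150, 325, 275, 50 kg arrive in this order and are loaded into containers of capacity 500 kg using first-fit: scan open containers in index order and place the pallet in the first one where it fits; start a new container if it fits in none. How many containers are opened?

8

  150 → container 1 (new)  [load 150/500]
  150 → container 1  [load 300/500]
  375 → container 2 (new)  [load 375/500]
  150 → container 1  [load 450/500]
  50 → container 1  [load 500/500]
  300 → container 3 (new)  [load 300/500]
  350 → container 4 (new)  [load 350/500]
  300 → container 5 (new)  [load 300/500]
  275 → container 6 (new)  [load 275/500]
  150 → container 3  [load 450/500]
  325 → container 7 (new)  [load 325/500]
  275 → container 8 (new)  [load 275/500]
  50 → container 2  [load 425/500]
8 containers opened.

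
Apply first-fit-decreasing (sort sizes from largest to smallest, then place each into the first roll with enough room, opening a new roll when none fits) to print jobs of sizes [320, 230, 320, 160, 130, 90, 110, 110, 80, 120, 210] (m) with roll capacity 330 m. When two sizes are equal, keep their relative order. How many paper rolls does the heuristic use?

6

Sorted descending: 320, 320, 230, 210, 160, 130, 120, 110, 110, 90, 80.
  320 → roll 1 (new)  [load 320/330]
  320 → roll 2 (new)  [load 320/330]
  230 → roll 3 (new)  [load 230/330]
  210 → roll 4 (new)  [load 210/330]
  160 → roll 5 (new)  [load 160/330]
  130 → roll 5  [load 290/330]
  120 → roll 4  [load 330/330]
  110 → roll 6 (new)  [load 110/330]
  110 → roll 6  [load 220/330]
  90 → roll 3  [load 320/330]
  80 → roll 6  [load 300/330]
6 paper rolls opened.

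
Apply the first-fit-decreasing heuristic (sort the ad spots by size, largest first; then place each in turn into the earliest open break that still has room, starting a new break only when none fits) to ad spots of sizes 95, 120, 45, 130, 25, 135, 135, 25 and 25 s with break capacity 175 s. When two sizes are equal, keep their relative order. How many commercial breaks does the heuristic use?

5

Sorted descending: 135, 135, 130, 120, 95, 45, 25, 25, 25.
  135 → break 1 (new)  [load 135/175]
  135 → break 2 (new)  [load 135/175]
  130 → break 3 (new)  [load 130/175]
  120 → break 4 (new)  [load 120/175]
  95 → break 5 (new)  [load 95/175]
  45 → break 3  [load 175/175]
  25 → break 1  [load 160/175]
  25 → break 2  [load 160/175]
  25 → break 4  [load 145/175]
5 commercial breaks opened.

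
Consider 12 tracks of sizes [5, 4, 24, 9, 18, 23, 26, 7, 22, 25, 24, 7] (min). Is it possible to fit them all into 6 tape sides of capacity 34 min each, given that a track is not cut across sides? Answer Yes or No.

No

Total = 194 min; ⌈194/34⌉ = 6.
7 tracks each exceed half the capacity and cannot share a side, forcing at least 7 tape sides.
At least 7 tape sides are required, but only 6 are allowed.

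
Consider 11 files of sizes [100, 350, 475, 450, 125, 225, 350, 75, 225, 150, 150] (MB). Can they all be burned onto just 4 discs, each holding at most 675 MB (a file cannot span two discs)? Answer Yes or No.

A valid assignment using 4 discs:
  disc 1: 475 + 125 + 75 = 675
  disc 2: 450 + 225 = 675
  disc 3: 350 + 225 + 100 = 675
  disc 4: 350 + 150 + 150 = 650
Every load is within 675 MB, so 4 discs suffice.

Yes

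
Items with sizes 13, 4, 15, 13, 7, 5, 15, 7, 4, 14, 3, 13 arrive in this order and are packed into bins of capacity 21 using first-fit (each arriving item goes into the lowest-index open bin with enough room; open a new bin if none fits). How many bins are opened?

6

  13 → bin 1 (new)  [load 13/21]
  4 → bin 1  [load 17/21]
  15 → bin 2 (new)  [load 15/21]
  13 → bin 3 (new)  [load 13/21]
  7 → bin 3  [load 20/21]
  5 → bin 2  [load 20/21]
  15 → bin 4 (new)  [load 15/21]
  7 → bin 5 (new)  [load 7/21]
  4 → bin 1  [load 21/21]
  14 → bin 5  [load 21/21]
  3 → bin 4  [load 18/21]
  13 → bin 6 (new)  [load 13/21]
6 bins opened.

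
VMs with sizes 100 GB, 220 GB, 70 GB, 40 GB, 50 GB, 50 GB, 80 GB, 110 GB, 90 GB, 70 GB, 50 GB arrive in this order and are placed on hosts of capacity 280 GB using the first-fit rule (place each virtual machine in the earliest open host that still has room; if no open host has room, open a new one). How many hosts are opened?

4

  100 → host 1 (new)  [load 100/280]
  220 → host 2 (new)  [load 220/280]
  70 → host 1  [load 170/280]
  40 → host 1  [load 210/280]
  50 → host 1  [load 260/280]
  50 → host 2  [load 270/280]
  80 → host 3 (new)  [load 80/280]
  110 → host 3  [load 190/280]
  90 → host 3  [load 280/280]
  70 → host 4 (new)  [load 70/280]
  50 → host 4  [load 120/280]
4 hosts opened.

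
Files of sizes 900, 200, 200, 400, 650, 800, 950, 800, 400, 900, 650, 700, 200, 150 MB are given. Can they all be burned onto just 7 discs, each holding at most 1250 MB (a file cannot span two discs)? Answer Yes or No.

Total = 7900 MB; ⌈7900/1250⌉ = 7.
8 files each exceed half the capacity and cannot share a disc, forcing at least 8 discs.
At least 8 discs are required, but only 7 are allowed.

No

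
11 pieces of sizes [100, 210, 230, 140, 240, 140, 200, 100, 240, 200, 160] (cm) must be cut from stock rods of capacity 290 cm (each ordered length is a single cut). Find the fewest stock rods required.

9

Total = 240 + 240 + 230 + 210 + 200 + 200 + 160 + 140 + 140 + 100 + 100 = 1960 cm.
Lower bound: ⌈1960/290⌉ = 7 stock rods.
A packing using 9 stock rods:
  stock rod 1: 240 = 240
  stock rod 2: 240 = 240
  stock rod 3: 230 = 230
  stock rod 4: 210 = 210
  stock rod 5: 200 = 200
  stock rod 6: 200 = 200
  stock rod 7: 160 + 100 = 260
  stock rod 8: 140 + 140 = 280
  stock rod 9: 100 = 100
No arrangement into 8 stock rods stays within capacity, so 9 is optimal.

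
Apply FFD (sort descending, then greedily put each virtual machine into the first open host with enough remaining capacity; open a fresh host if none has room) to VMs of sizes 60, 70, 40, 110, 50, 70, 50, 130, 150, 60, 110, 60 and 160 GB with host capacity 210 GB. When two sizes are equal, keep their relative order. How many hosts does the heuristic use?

Sorted descending: 160, 150, 130, 110, 110, 70, 70, 60, 60, 60, 50, 50, 40.
  160 → host 1 (new)  [load 160/210]
  150 → host 2 (new)  [load 150/210]
  130 → host 3 (new)  [load 130/210]
  110 → host 4 (new)  [load 110/210]
  110 → host 5 (new)  [load 110/210]
  70 → host 3  [load 200/210]
  70 → host 4  [load 180/210]
  60 → host 2  [load 210/210]
  60 → host 5  [load 170/210]
  60 → host 6 (new)  [load 60/210]
  50 → host 1  [load 210/210]
  50 → host 6  [load 110/210]
  40 → host 5  [load 210/210]
6 hosts opened.

6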